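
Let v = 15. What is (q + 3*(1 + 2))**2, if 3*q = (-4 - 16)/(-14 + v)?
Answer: 49/9 ≈ 5.4444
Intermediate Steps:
q = -20/3 (q = ((-4 - 16)/(-14 + 15))/3 = (-20/1)/3 = (-20*1)/3 = (1/3)*(-20) = -20/3 ≈ -6.6667)
(q + 3*(1 + 2))**2 = (-20/3 + 3*(1 + 2))**2 = (-20/3 + 3*3)**2 = (-20/3 + 9)**2 = (7/3)**2 = 49/9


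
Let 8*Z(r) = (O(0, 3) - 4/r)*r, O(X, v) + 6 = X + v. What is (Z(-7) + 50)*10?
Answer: 2085/4 ≈ 521.25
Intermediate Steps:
O(X, v) = -6 + X + v (O(X, v) = -6 + (X + v) = -6 + X + v)
Z(r) = r*(-3 - 4/r)/8 (Z(r) = (((-6 + 0 + 3) - 4/r)*r)/8 = ((-3 - 4/r)*r)/8 = (r*(-3 - 4/r))/8 = r*(-3 - 4/r)/8)
(Z(-7) + 50)*10 = ((-½ - 3/8*(-7)) + 50)*10 = ((-½ + 21/8) + 50)*10 = (17/8 + 50)*10 = (417/8)*10 = 2085/4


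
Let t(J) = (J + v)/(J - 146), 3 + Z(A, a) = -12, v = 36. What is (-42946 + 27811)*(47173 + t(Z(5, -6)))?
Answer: -16421111760/23 ≈ -7.1396e+8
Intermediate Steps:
Z(A, a) = -15 (Z(A, a) = -3 - 12 = -15)
t(J) = (36 + J)/(-146 + J) (t(J) = (J + 36)/(J - 146) = (36 + J)/(-146 + J))
(-42946 + 27811)*(47173 + t(Z(5, -6))) = (-42946 + 27811)*(47173 + (36 - 15)/(-146 - 15)) = -15135*(47173 + 21/(-161)) = -15135*(47173 - 1/161*21) = -15135*(47173 - 3/23) = -15135*1084976/23 = -16421111760/23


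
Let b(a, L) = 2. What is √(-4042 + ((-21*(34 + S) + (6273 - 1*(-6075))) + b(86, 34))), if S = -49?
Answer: √8623 ≈ 92.860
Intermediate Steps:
√(-4042 + ((-21*(34 + S) + (6273 - 1*(-6075))) + b(86, 34))) = √(-4042 + ((-21*(34 - 49) + (6273 - 1*(-6075))) + 2)) = √(-4042 + ((-21*(-15) + (6273 + 6075)) + 2)) = √(-4042 + ((315 + 12348) + 2)) = √(-4042 + (12663 + 2)) = √(-4042 + 12665) = √8623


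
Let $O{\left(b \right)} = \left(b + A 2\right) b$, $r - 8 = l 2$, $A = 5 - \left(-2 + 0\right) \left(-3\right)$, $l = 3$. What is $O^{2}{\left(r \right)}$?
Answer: $28224$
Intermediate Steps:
$A = -1$ ($A = 5 - \left(-2\right) \left(-3\right) = 5 - 6 = -1$)
$r = 14$ ($r = 8 + 3 \cdot 2 = 8 + 6 = 14$)
$O{\left(b \right)} = b \left(-2 + b\right)$ ($O{\left(b \right)} = \left(b - 2\right) b = \left(-2 + b\right) b = b \left(-2 + b\right)$)
$O^{2}{\left(r \right)} = \left(14 \left(-2 + 14\right)\right)^{2} = \left(14 \cdot 12\right)^{2} = 168^{2} = 28224$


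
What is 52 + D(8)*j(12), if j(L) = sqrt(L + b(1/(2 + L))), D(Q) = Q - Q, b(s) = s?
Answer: 52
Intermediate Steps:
D(Q) = 0
j(L) = sqrt(L + 1/(2 + L))
52 + D(8)*j(12) = 52 + 0*sqrt((1 + 12*(2 + 12))/(2 + 12)) = 52 + 0*sqrt((1 + 12*14)/14) = 52 + 0*sqrt((1 + 168)/14) = 52 + 0*sqrt((1/14)*169) = 52 + 0*sqrt(169/14) = 52 + 0*(13*sqrt(14)/14) = 52 + 0 = 52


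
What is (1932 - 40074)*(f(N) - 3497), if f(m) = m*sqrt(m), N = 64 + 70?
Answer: 133382574 - 5111028*sqrt(134) ≈ 7.4218e+7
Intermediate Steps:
N = 134
f(m) = m**(3/2)
(1932 - 40074)*(f(N) - 3497) = (1932 - 40074)*(134**(3/2) - 3497) = -38142*(134*sqrt(134) - 3497) = -38142*(-3497 + 134*sqrt(134)) = 133382574 - 5111028*sqrt(134)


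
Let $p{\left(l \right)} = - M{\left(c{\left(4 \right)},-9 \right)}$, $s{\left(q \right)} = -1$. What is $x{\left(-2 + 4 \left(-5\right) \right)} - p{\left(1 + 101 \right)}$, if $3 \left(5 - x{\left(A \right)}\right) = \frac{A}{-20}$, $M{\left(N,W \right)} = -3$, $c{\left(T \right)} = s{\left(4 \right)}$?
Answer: $\frac{49}{30} \approx 1.6333$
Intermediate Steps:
$c{\left(T \right)} = -1$
$x{\left(A \right)} = 5 + \frac{A}{60}$ ($x{\left(A \right)} = 5 - \frac{A \frac{1}{-20}}{3} = 5 - \frac{A \left(- \frac{1}{20}\right)}{3} = 5 - \frac{\left(- \frac{1}{20}\right) A}{3} = 5 + \frac{A}{60}$)
$p{\left(l \right)} = 3$ ($p{\left(l \right)} = \left(-1\right) \left(-3\right) = 3$)
$x{\left(-2 + 4 \left(-5\right) \right)} - p{\left(1 + 101 \right)} = \left(5 + \frac{-2 + 4 \left(-5\right)}{60}\right) - 3 = \left(5 + \frac{-2 - 20}{60}\right) - 3 = \left(5 + \frac{1}{60} \left(-22\right)\right) - 3 = \left(5 - \frac{11}{30}\right) - 3 = \frac{139}{30} - 3 = \frac{49}{30}$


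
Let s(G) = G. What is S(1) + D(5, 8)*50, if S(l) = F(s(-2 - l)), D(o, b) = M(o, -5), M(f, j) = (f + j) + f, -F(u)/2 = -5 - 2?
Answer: 264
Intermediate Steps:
F(u) = 14 (F(u) = -2*(-5 - 2) = -2*(-7) = 14)
M(f, j) = j + 2*f
D(o, b) = -5 + 2*o
S(l) = 14
S(1) + D(5, 8)*50 = 14 + (-5 + 2*5)*50 = 14 + (-5 + 10)*50 = 14 + 5*50 = 14 + 250 = 264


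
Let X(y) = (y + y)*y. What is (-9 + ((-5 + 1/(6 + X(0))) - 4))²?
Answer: 11449/36 ≈ 318.03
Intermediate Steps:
X(y) = 2*y² (X(y) = (2*y)*y = 2*y²)
(-9 + ((-5 + 1/(6 + X(0))) - 4))² = (-9 + ((-5 + 1/(6 + 2*0²)) - 4))² = (-9 + ((-5 + 1/(6 + 2*0)) - 4))² = (-9 + ((-5 + 1/(6 + 0)) - 4))² = (-9 + ((-5 + 1/6) - 4))² = (-9 + ((-5 + ⅙) - 4))² = (-9 + (-29/6 - 4))² = (-9 - 53/6)² = (-107/6)² = 11449/36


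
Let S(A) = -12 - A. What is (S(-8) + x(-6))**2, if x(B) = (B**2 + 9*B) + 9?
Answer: 169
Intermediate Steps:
x(B) = 9 + B**2 + 9*B
(S(-8) + x(-6))**2 = ((-12 - 1*(-8)) + (9 + (-6)**2 + 9*(-6)))**2 = ((-12 + 8) + (9 + 36 - 54))**2 = (-4 - 9)**2 = (-13)**2 = 169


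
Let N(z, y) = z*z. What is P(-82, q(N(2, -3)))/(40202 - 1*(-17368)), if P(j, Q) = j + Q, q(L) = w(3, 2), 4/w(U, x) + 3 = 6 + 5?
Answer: -163/115140 ≈ -0.0014157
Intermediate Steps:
w(U, x) = ½ (w(U, x) = 4/(-3 + (6 + 5)) = 4/(-3 + 11) = 4/8 = 4*(⅛) = ½)
N(z, y) = z²
q(L) = ½
P(j, Q) = Q + j
P(-82, q(N(2, -3)))/(40202 - 1*(-17368)) = (½ - 82)/(40202 - 1*(-17368)) = -163/(2*(40202 + 17368)) = -163/2/57570 = -163/2*1/57570 = -163/115140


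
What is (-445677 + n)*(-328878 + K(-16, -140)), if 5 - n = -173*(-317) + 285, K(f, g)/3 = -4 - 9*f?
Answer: 164491109484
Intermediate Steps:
K(f, g) = -12 - 27*f (K(f, g) = 3*(-4 - 9*f) = -12 - 27*f)
n = -55121 (n = 5 - (-173*(-317) + 285) = 5 - (54841 + 285) = 5 - 1*55126 = 5 - 55126 = -55121)
(-445677 + n)*(-328878 + K(-16, -140)) = (-445677 - 55121)*(-328878 + (-12 - 27*(-16))) = -500798*(-328878 + (-12 + 432)) = -500798*(-328878 + 420) = -500798*(-328458) = 164491109484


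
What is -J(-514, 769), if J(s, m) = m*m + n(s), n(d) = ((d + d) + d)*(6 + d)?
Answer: -1374697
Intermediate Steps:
n(d) = 3*d*(6 + d) (n(d) = (2*d + d)*(6 + d) = (3*d)*(6 + d) = 3*d*(6 + d))
J(s, m) = m**2 + 3*s*(6 + s) (J(s, m) = m*m + 3*s*(6 + s) = m**2 + 3*s*(6 + s))
-J(-514, 769) = -(769**2 + 3*(-514)*(6 - 514)) = -(591361 + 3*(-514)*(-508)) = -(591361 + 783336) = -1*1374697 = -1374697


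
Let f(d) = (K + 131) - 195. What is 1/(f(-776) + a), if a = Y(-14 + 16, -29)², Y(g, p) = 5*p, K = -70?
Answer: 1/20891 ≈ 4.7867e-5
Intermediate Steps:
f(d) = -134 (f(d) = (-70 + 131) - 195 = 61 - 195 = -134)
a = 21025 (a = (5*(-29))² = (-145)² = 21025)
1/(f(-776) + a) = 1/(-134 + 21025) = 1/20891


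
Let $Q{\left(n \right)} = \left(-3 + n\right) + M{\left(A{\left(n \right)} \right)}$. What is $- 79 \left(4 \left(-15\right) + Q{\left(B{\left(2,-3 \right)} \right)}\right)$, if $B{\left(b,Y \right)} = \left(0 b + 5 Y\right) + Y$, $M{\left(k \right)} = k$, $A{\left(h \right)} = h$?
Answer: $7821$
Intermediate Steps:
$B{\left(b,Y \right)} = 6 Y$ ($B{\left(b,Y \right)} = \left(0 + 5 Y\right) + Y = 5 Y + Y = 6 Y$)
$Q{\left(n \right)} = -3 + 2 n$ ($Q{\left(n \right)} = \left(-3 + n\right) + n = -3 + 2 n$)
$- 79 \left(4 \left(-15\right) + Q{\left(B{\left(2,-3 \right)} \right)}\right) = - 79 \left(4 \left(-15\right) + \left(-3 + 2 \cdot 6 \left(-3\right)\right)\right) = - 79 \left(-60 + \left(-3 + 2 \left(-18\right)\right)\right) = - 79 \left(-60 - 39\right) = \left(-79\right) \left(-99\right) = 7821$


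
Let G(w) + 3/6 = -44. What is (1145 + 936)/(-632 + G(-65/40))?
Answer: -4162/1353 ≈ -3.0761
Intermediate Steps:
G(w) = -89/2 (G(w) = -1/2 - 44 = -89/2)
(1145 + 936)/(-632 + G(-65/40)) = (1145 + 936)/(-632 - 89/2) = 2081/(-1353/2) = 2081*(-2/1353) = -4162/1353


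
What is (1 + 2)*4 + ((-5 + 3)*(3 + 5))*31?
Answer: -484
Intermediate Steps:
(1 + 2)*4 + ((-5 + 3)*(3 + 5))*31 = 3*4 - 2*8*31 = 12 - 16*31 = 12 - 496 = -484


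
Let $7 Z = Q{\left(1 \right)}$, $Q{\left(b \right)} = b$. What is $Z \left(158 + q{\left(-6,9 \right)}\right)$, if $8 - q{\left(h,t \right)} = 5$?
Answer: $23$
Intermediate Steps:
$q{\left(h,t \right)} = 3$ ($q{\left(h,t \right)} = 8 - 5 = 3$)
$Z = \frac{1}{7}$ ($Z = \frac{1}{7} \cdot 1 = \frac{1}{7} \approx 0.14286$)
$Z \left(158 + q{\left(-6,9 \right)}\right) = \frac{158 + 3}{7} = \frac{1}{7} \cdot 161 = 23$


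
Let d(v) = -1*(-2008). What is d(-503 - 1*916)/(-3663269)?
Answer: -2008/3663269 ≈ -0.00054814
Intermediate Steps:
d(v) = 2008
d(-503 - 1*916)/(-3663269) = 2008/(-3663269) = 2008*(-1/3663269) = -2008/3663269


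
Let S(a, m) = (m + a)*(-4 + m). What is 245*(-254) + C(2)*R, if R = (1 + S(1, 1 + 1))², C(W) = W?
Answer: -62180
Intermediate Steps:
S(a, m) = (-4 + m)*(a + m) (S(a, m) = (a + m)*(-4 + m) = (-4 + m)*(a + m))
R = 25 (R = (1 + ((1 + 1)² - 4*1 - 4*(1 + 1) + 1*(1 + 1)))² = (1 + (2² - 4 - 4*2 + 1*2))² = (1 + (4 - 4 - 8 + 2))² = (1 - 6)² = (-5)² = 25)
245*(-254) + C(2)*R = 245*(-254) + 2*25 = -62230 + 50 = -62180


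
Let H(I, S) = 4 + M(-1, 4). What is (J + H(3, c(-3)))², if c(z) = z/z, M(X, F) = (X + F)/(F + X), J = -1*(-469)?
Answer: 224676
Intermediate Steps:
J = 469
M(X, F) = 1 (M(X, F) = (F + X)/(F + X) = 1)
c(z) = 1
H(I, S) = 5 (H(I, S) = 4 + 1 = 5)
(J + H(3, c(-3)))² = (469 + 5)² = 474² = 224676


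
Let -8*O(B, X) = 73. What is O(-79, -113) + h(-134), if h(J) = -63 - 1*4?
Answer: -609/8 ≈ -76.125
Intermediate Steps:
O(B, X) = -73/8 (O(B, X) = -⅛*73 = -73/8)
h(J) = -67 (h(J) = -63 - 4 = -67)
O(-79, -113) + h(-134) = -73/8 - 67 = -609/8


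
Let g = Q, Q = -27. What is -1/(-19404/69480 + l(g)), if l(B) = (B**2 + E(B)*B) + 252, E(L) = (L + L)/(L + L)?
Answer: -1930/1840681 ≈ -0.0010485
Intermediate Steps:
g = -27
E(L) = 1 (E(L) = (2*L)/((2*L)) = (2*L)*(1/(2*L)) = 1)
l(B) = 252 + B + B**2 (l(B) = (B**2 + 1*B) + 252 = (B**2 + B) + 252 = (B + B**2) + 252 = 252 + B + B**2)
-1/(-19404/69480 + l(g)) = -1/(-19404/69480 + (252 - 27 + (-27)**2)) = -1/(-19404*1/69480 + (252 - 27 + 729)) = -1/(-539/1930 + 954) = -1/1840681/1930 = -1*1930/1840681 = -1930/1840681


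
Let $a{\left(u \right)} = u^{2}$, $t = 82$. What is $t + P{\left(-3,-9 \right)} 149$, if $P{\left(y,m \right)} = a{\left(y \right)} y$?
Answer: $-3941$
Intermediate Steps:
$P{\left(y,m \right)} = y^{3}$ ($P{\left(y,m \right)} = y^{2} y = y^{3}$)
$t + P{\left(-3,-9 \right)} 149 = 82 + \left(-3\right)^{3} \cdot 149 = 82 - 4023 = -3941$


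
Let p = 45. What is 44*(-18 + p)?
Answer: 1188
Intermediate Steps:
44*(-18 + p) = 44*(-18 + 45) = 44*27 = 1188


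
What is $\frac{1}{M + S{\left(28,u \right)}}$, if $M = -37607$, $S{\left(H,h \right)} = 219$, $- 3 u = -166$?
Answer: $- \frac{1}{37388} \approx -2.6747 \cdot 10^{-5}$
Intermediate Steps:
$u = \frac{166}{3}$ ($u = \left(- \frac{1}{3}\right) \left(-166\right) = \frac{166}{3} \approx 55.333$)
$\frac{1}{M + S{\left(28,u \right)}} = \frac{1}{-37607 + 219} = \frac{1}{-37388} = - \frac{1}{37388}$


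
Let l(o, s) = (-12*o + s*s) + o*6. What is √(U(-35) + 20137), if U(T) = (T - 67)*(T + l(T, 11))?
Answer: I*√10055 ≈ 100.27*I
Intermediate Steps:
l(o, s) = s² - 6*o (l(o, s) = (-12*o + s²) + 6*o = (s² - 12*o) + 6*o = s² - 6*o)
U(T) = (-67 + T)*(121 - 5*T) (U(T) = (T - 67)*(T + (11² - 6*T)) = (-67 + T)*(T + (121 - 6*T)) = (-67 + T)*(121 - 5*T))
√(U(-35) + 20137) = √((-8107 - 5*(-35)² + 456*(-35)) + 20137) = √((-8107 - 5*1225 - 15960) + 20137) = √((-8107 - 6125 - 15960) + 20137) = √(-30192 + 20137) = √(-10055) = I*√10055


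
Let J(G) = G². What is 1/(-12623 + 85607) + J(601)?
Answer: 26361893785/72984 ≈ 3.6120e+5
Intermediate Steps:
1/(-12623 + 85607) + J(601) = 1/(-12623 + 85607) + 601² = 1/72984 + 361201 = 26361893785/72984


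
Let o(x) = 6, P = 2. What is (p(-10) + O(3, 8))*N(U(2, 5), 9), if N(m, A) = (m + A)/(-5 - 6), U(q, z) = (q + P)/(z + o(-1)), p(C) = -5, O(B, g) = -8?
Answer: 1339/121 ≈ 11.066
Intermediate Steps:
U(q, z) = (2 + q)/(6 + z) (U(q, z) = (q + 2)/(z + 6) = (2 + q)/(6 + z))
N(m, A) = -A/11 - m/11 (N(m, A) = (A + m)/(-11) = (A + m)*(-1/11) = -A/11 - m/11)
(p(-10) + O(3, 8))*N(U(2, 5), 9) = (-5 - 8)*(-1/11*9 - (2 + 2)/(11*(6 + 5))) = -13*(-9/11 - 4/(11*11)) = -13*(-9/11 - 4/121) = -13*(-103/121) = 1339/121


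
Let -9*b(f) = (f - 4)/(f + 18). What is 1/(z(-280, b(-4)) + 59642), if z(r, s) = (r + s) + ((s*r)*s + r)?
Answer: 567/33498890 ≈ 1.6926e-5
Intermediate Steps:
b(f) = -(-4 + f)/(9*(18 + f)) (b(f) = -(f - 4)/(9*(f + 18)) = -(-4 + f)/(9*(18 + f)))
z(r, s) = s + 2*r + r*s² (z(r, s) = (r + s) + ((r*s)*s + r) = (r + s) + (r*s² + r) = (r + s) + (r + r*s²) = s + 2*r + r*s²)
1/(z(-280, b(-4)) + 59642) = 1/(((4 - 1*(-4))/(9*(18 - 4)) + 2*(-280) - 280*(4 - 1*(-4))²/(81*(18 - 4)²)) + 59642) = 1/(((⅑)*(4 + 4)/14 - 560 - 280*(4 + 4)²/15876) + 59642) = 1/(((⅑)*(1/14)*8 - 560 - 280*((⅑)*(1/14)*8)²) + 59642) = 1/((4/63 - 560 - 280*(4/63)²) + 59642) = 1/((4/63 - 560 - 280*16/3969) + 59642) = 1/((4/63 - 560 - 640/567) + 59642) = 1/(-318124/567 + 59642) = 1/(33498890/567) = 567/33498890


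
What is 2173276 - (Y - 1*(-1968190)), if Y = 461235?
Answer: -256149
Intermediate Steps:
2173276 - (Y - 1*(-1968190)) = 2173276 - (461235 - 1*(-1968190)) = 2173276 - (461235 + 1968190) = 2173276 - 1*2429425 = 2173276 - 2429425 = -256149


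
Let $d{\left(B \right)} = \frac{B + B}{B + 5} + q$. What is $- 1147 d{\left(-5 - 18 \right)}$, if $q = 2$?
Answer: $- \frac{47027}{9} \approx -5225.2$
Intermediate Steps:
$d{\left(B \right)} = 2 + \frac{2 B}{5 + B}$ ($d{\left(B \right)} = \frac{B + B}{B + 5} + 2 = \frac{2 B}{5 + B} + 2 = 2 + \frac{2 B}{5 + B}$)
$- 1147 d{\left(-5 - 18 \right)} = - 1147 \frac{2 \left(5 + 2 \left(-5 - 18\right)\right)}{5 - 23} = - 1147 \frac{2 \left(5 + 2 \left(-23\right)\right)}{5 - 23} = - 1147 \frac{2 \left(5 - 46\right)}{-18} = - 1147 \cdot 2 \left(- \frac{1}{18}\right) \left(-41\right) = \left(-1147\right) \frac{41}{9} = - \frac{47027}{9}$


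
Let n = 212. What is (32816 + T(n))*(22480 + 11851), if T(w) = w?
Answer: 1133884268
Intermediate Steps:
(32816 + T(n))*(22480 + 11851) = (32816 + 212)*(22480 + 11851) = 33028*34331 = 1133884268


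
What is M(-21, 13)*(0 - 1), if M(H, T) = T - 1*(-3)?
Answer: -16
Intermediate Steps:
M(H, T) = 3 + T (M(H, T) = T + 3 = 3 + T)
M(-21, 13)*(0 - 1) = (3 + 13)*(0 - 1) = 16*(-1) = -16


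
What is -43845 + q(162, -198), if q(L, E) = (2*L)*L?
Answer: 8643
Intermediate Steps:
q(L, E) = 2*L²
-43845 + q(162, -198) = -43845 + 2*162² = -43845 + 2*26244 = -43845 + 52488 = 8643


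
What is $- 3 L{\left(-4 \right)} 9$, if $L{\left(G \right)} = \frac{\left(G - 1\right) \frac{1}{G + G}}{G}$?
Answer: $\frac{135}{32} \approx 4.2188$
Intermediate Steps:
$L{\left(G \right)} = \frac{-1 + G}{2 G^{2}}$ ($L{\left(G \right)} = \frac{\left(-1 + G\right) \frac{1}{2 G}}{G} = \frac{\frac{1}{2} \frac{1}{G} \left(-1 + G\right)}{G} = \frac{-1 + G}{2 G^{2}}$)
$- 3 L{\left(-4 \right)} 9 = - 3 \frac{-1 - 4}{2 \cdot 16} \cdot 9 = - 3 \cdot \frac{1}{2} \cdot \frac{1}{16} \left(-5\right) 9 = \left(-3\right) \left(- \frac{5}{32}\right) 9 = \frac{15}{32} \cdot 9 = \frac{135}{32}$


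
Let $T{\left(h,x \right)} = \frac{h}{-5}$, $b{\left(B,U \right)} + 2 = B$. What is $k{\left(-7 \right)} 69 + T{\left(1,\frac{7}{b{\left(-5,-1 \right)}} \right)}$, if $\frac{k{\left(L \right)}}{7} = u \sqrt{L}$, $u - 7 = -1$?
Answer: $- \frac{1}{5} + 2898 i \sqrt{7} \approx -0.2 + 7667.4 i$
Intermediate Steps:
$b{\left(B,U \right)} = -2 + B$
$u = 6$ ($u = 7 - 1 = 6$)
$k{\left(L \right)} = 42 \sqrt{L}$ ($k{\left(L \right)} = 7 \cdot 6 \sqrt{L} = 42 \sqrt{L}$)
$T{\left(h,x \right)} = - \frac{h}{5}$ ($T{\left(h,x \right)} = h \left(- \frac{1}{5}\right) = - \frac{h}{5}$)
$k{\left(-7 \right)} 69 + T{\left(1,\frac{7}{b{\left(-5,-1 \right)}} \right)} = 42 \sqrt{-7} \cdot 69 - \frac{1}{5} = 42 i \sqrt{7} \cdot 69 - \frac{1}{5} = 2898 i \sqrt{7} - \frac{1}{5} = - \frac{1}{5} + 2898 i \sqrt{7}$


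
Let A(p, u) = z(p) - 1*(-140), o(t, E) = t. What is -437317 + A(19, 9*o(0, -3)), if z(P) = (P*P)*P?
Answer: -430318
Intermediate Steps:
z(P) = P**3 (z(P) = P**2*P = P**3)
A(p, u) = 140 + p**3 (A(p, u) = p**3 - 1*(-140) = p**3 + 140 = 140 + p**3)
-437317 + A(19, 9*o(0, -3)) = -437317 + (140 + 19**3) = -437317 + (140 + 6859) = -437317 + 6999 = -430318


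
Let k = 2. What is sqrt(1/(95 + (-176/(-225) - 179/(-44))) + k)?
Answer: sqrt(1964125964822)/988519 ≈ 1.4177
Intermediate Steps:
sqrt(1/(95 + (-176/(-225) - 179/(-44))) + k) = sqrt(1/(95 + (-176/(-225) - 179/(-44))) + 2) = sqrt(1/(95 + (-176*(-1/225) - 179*(-1/44))) + 2) = sqrt(1/(95 + (176/225 + 179/44)) + 2) = sqrt(1/(95 + 48019/9900) + 2) = sqrt(1/(988519/9900) + 2) = sqrt(9900/988519 + 2) = sqrt(1986938/988519) = sqrt(1964125964822)/988519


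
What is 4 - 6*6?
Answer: -32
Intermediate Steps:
4 - 6*6 = 4 - 36 = -32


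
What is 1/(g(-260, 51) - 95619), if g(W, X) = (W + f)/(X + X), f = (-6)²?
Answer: -51/4876681 ≈ -1.0458e-5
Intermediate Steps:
f = 36
g(W, X) = (36 + W)/(2*X) (g(W, X) = (W + 36)/(X + X) = (36 + W)/((2*X)) = (36 + W)*(1/(2*X)) = (36 + W)/(2*X))
1/(g(-260, 51) - 95619) = 1/((½)*(36 - 260)/51 - 95619) = 1/((½)*(1/51)*(-224) - 95619) = 1/(-112/51 - 95619) = 1/(-4876681/51) = -51/4876681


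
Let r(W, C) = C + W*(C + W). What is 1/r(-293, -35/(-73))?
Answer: 1/85709 ≈ 1.1667e-5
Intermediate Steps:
1/r(-293, -35/(-73)) = 1/(-35/(-73) + (-293)**2 - 35/(-73)*(-293)) = 1/(-35*(-1/73) + 85849 - 35*(-1/73)*(-293)) = 1/(35/73 + 85849 + (35/73)*(-293)) = 1/(35/73 + 85849 - 10255/73) = 1/85709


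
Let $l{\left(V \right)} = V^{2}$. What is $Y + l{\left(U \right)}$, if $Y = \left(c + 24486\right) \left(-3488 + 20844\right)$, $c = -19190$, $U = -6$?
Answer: $91917412$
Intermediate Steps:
$Y = 91917376$ ($Y = \left(-19190 + 24486\right) \left(-3488 + 20844\right) = 5296 \cdot 17356 = 91917376$)
$Y + l{\left(U \right)} = 91917376 + \left(-6\right)^{2} = 91917376 + 36 = 91917412$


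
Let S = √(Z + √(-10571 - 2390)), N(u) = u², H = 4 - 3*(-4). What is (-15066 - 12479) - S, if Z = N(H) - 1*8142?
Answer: -27545 - √(-7886 + I*√12961) ≈ -27546.0 - 88.805*I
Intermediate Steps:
H = 16 (H = 4 + 12 = 16)
Z = -7886 (Z = 16² - 1*8142 = 256 - 8142 = -7886)
S = √(-7886 + I*√12961) (S = √(-7886 + √(-10571 - 2390)) = √(-7886 + √(-12961)) = √(-7886 + I*√12961) ≈ 0.641 + 88.805*I)
(-15066 - 12479) - S = (-15066 - 12479) - √(-7886 + I*√12961) = -27545 - √(-7886 + I*√12961)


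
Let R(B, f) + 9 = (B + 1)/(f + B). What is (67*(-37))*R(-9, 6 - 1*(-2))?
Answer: 2479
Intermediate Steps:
R(B, f) = -9 + (1 + B)/(B + f) (R(B, f) = -9 + (B + 1)/(f + B) = -9 + (1 + B)/(B + f))
(67*(-37))*R(-9, 6 - 1*(-2)) = (67*(-37))*((1 - 9*(6 - 1*(-2)) - 8*(-9))/(-9 + (6 - 1*(-2)))) = -2479*(1 - 9*(6 + 2) + 72)/(-9 + (6 + 2)) = -2479*(1 - 9*8 + 72)/(-9 + 8) = -2479*(1 - 72 + 72)/(-1) = -(-2479) = -2479*(-1) = 2479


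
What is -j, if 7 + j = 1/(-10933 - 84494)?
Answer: 667990/95427 ≈ 7.0000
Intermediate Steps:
j = -667990/95427 (j = -7 + 1/(-10933 - 84494) = -7 + 1/(-95427) = -7 - 1/95427 = -667990/95427 ≈ -7.0000)
-j = -1*(-667990/95427) = 667990/95427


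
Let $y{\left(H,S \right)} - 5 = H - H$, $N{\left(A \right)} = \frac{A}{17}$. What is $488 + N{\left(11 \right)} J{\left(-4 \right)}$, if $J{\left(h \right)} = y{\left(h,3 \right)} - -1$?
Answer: $\frac{8362}{17} \approx 491.88$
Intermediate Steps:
$N{\left(A \right)} = \frac{A}{17}$ ($N{\left(A \right)} = A \frac{1}{17} = \frac{A}{17}$)
$y{\left(H,S \right)} = 5$ ($y{\left(H,S \right)} = 5 + \left(H - H\right) = 5 + 0 = 5$)
$J{\left(h \right)} = 6$ ($J{\left(h \right)} = 5 - -1 = 5 + 1 = 6$)
$488 + N{\left(11 \right)} J{\left(-4 \right)} = 488 + \frac{1}{17} \cdot 11 \cdot 6 = 488 + \frac{11}{17} \cdot 6 = 488 + \frac{66}{17} = \frac{8362}{17}$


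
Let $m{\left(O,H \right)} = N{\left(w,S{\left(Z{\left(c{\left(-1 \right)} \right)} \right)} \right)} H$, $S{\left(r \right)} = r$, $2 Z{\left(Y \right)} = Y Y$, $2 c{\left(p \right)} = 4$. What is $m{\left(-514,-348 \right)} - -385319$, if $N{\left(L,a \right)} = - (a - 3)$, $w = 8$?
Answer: $384971$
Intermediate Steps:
$c{\left(p \right)} = 2$ ($c{\left(p \right)} = \frac{1}{2} \cdot 4 = 2$)
$Z{\left(Y \right)} = \frac{Y^{2}}{2}$ ($Z{\left(Y \right)} = \frac{Y Y}{2} = \frac{Y^{2}}{2}$)
$N{\left(L,a \right)} = 3 - a$ ($N{\left(L,a \right)} = - (-3 + a) = 3 - a$)
$m{\left(O,H \right)} = H$ ($m{\left(O,H \right)} = \left(3 - \frac{2^{2}}{2}\right) H = \left(3 - \frac{1}{2} \cdot 4\right) H = \left(3 - 2\right) H = 1 H = H$)
$m{\left(-514,-348 \right)} - -385319 = -348 - -385319 = -348 + 385319 = 384971$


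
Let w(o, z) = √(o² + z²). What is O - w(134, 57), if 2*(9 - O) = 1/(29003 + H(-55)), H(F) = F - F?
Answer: 522053/58006 - √21205 ≈ -136.62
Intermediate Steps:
H(F) = 0
O = 522053/58006 (O = 9 - 1/(2*(29003 + 0)) = 9 - ½/29003 = 9 - ½*1/29003 = 9 - 1/58006 = 522053/58006 ≈ 9.0000)
O - w(134, 57) = 522053/58006 - √(134² + 57²) = 522053/58006 - √(17956 + 3249) = 522053/58006 - √21205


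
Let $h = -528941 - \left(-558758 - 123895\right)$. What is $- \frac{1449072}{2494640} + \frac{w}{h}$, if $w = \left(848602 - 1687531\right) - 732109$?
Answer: $- \frac{129434812237}{11983003240} \approx -10.802$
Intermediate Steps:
$h = 153712$ ($h = -528941 - \left(-558758 - 123895\right) = -528941 - -682653 = -528941 + 682653 = 153712$)
$w = -1571038$ ($w = -838929 - 732109 = -1571038$)
$- \frac{1449072}{2494640} + \frac{w}{h} = - \frac{1449072}{2494640} - \frac{1571038}{153712} = \left(-1449072\right) \frac{1}{2494640} - \frac{785519}{76856} = - \frac{90567}{155915} - \frac{785519}{76856} = - \frac{129434812237}{11983003240}$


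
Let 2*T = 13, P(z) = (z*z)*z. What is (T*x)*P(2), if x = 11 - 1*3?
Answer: 416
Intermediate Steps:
P(z) = z³ (P(z) = z²*z = z³)
T = 13/2 (T = (½)*13 = 13/2 ≈ 6.5000)
x = 8 (x = 11 - 3 = 8)
(T*x)*P(2) = ((13/2)*8)*2³ = 52*8 = 416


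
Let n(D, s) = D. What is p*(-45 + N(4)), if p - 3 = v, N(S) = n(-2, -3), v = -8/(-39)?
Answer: -5875/39 ≈ -150.64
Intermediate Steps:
v = 8/39 (v = -8*(-1/39) = 8/39 ≈ 0.20513)
N(S) = -2
p = 125/39 (p = 3 + 8/39 = 125/39 ≈ 3.2051)
p*(-45 + N(4)) = 125*(-45 - 2)/39 = (125/39)*(-47) = -5875/39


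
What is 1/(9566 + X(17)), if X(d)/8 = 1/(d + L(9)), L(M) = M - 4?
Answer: 11/105230 ≈ 0.00010453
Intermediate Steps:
L(M) = -4 + M
X(d) = 8/(5 + d) (X(d) = 8/(d + (-4 + 9)) = 8/(d + 5) = 8/(5 + d))
1/(9566 + X(17)) = 1/(9566 + 8/(5 + 17)) = 1/(9566 + 8/22) = 1/(9566 + 8*(1/22)) = 1/(9566 + 4/11) = 1/(105230/11) = 11/105230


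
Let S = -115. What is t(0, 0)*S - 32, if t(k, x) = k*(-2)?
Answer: -32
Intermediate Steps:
t(k, x) = -2*k
t(0, 0)*S - 32 = -2*0*(-115) - 32 = 0*(-115) - 32 = 0 - 32 = -32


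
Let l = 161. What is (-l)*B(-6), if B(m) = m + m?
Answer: 1932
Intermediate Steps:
B(m) = 2*m
(-l)*B(-6) = (-1*161)*(2*(-6)) = -161*(-12) = 1932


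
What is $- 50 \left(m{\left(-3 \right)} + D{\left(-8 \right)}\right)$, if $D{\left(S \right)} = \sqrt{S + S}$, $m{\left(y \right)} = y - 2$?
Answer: $250 - 200 i \approx 250.0 - 200.0 i$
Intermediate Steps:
$m{\left(y \right)} = -2 + y$
$D{\left(S \right)} = \sqrt{2} \sqrt{S}$ ($D{\left(S \right)} = \sqrt{2 S} = \sqrt{2} \sqrt{S}$)
$- 50 \left(m{\left(-3 \right)} + D{\left(-8 \right)}\right) = - 50 \left(\left(-2 - 3\right) + \sqrt{2} \sqrt{-8}\right) = - 50 \left(-5 + \sqrt{2} \cdot 2 i \sqrt{2}\right) = - 50 \left(-5 + 4 i\right) = 250 - 200 i$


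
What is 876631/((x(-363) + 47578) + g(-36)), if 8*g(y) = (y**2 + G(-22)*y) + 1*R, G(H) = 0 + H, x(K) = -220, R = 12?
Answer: 1753262/95241 ≈ 18.409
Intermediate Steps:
G(H) = H
g(y) = 3/2 - 11*y/4 + y**2/8 (g(y) = ((y**2 - 22*y) + 1*12)/8 = ((y**2 - 22*y) + 12)/8 = (12 + y**2 - 22*y)/8 = 3/2 - 11*y/4 + y**2/8)
876631/((x(-363) + 47578) + g(-36)) = 876631/((-220 + 47578) + (3/2 - 11/4*(-36) + (1/8)*(-36)**2)) = 876631/(47358 + (3/2 + 99 + (1/8)*1296)) = 876631/(47358 + (3/2 + 99 + 162)) = 876631/(47358 + 525/2) = 876631/(95241/2) = 876631*(2/95241) = 1753262/95241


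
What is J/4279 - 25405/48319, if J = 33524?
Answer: 1511138161/206757001 ≈ 7.3088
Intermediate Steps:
J/4279 - 25405/48319 = 33524/4279 - 25405/48319 = 1511138161/206757001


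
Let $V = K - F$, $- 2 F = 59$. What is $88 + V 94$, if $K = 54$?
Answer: $7937$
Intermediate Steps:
$F = - \frac{59}{2}$ ($F = \left(- \frac{1}{2}\right) 59 = - \frac{59}{2} \approx -29.5$)
$V = \frac{167}{2}$ ($V = 54 - - \frac{59}{2} = 54 + \frac{59}{2} = \frac{167}{2} \approx 83.5$)
$88 + V 94 = 88 + \frac{167}{2} \cdot 94 = 88 + 7849 = 7937$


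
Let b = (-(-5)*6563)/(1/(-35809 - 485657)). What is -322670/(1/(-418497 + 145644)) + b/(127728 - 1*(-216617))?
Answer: 6063325092254832/68869 ≈ 8.8041e+10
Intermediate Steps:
b = -17111906790 (b = (-5*(-6563))/(1/(-521466)) = 32815/(-1/521466) = 32815*(-521466) = -17111906790)
-322670/(1/(-418497 + 145644)) + b/(127728 - 1*(-216617)) = -322670/(1/(-418497 + 145644)) - 17111906790/(127728 - 1*(-216617)) = -322670/(1/(-272853)) - 17111906790/(127728 + 216617) = -322670/(-1/272853) - 17111906790/344345 = -322670*(-272853) - 17111906790*1/344345 = 88041477510 - 3422381358/68869 = 6063325092254832/68869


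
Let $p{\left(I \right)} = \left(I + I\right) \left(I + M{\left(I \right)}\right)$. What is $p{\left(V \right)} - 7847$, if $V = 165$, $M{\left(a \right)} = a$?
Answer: $101053$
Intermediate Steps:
$p{\left(I \right)} = 4 I^{2}$ ($p{\left(I \right)} = \left(I + I\right) \left(I + I\right) = 2 I 2 I = 4 I^{2}$)
$p{\left(V \right)} - 7847 = 4 \cdot 165^{2} - 7847 = 4 \cdot 27225 + \left(-19298 + 11451\right) = 108900 - 7847 = 101053$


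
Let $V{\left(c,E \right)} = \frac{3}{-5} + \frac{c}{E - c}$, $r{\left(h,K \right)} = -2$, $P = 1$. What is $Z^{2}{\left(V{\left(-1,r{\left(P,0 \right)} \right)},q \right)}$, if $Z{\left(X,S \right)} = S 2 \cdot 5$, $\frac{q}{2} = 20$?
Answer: $160000$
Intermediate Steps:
$q = 40$ ($q = 2 \cdot 20 = 40$)
$V{\left(c,E \right)} = - \frac{3}{5} + \frac{c}{E - c}$ ($V{\left(c,E \right)} = 3 \left(- \frac{1}{5}\right) + \frac{c}{E - c} = - \frac{3}{5} + \frac{c}{E - c}$)
$Z{\left(X,S \right)} = 10 S$ ($Z{\left(X,S \right)} = 2 S 5 = 10 S$)
$Z^{2}{\left(V{\left(-1,r{\left(P,0 \right)} \right)},q \right)} = \left(10 \cdot 40\right)^{2} = 400^{2} = 160000$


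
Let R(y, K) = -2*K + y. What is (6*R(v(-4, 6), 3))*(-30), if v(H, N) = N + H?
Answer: 720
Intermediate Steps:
v(H, N) = H + N
R(y, K) = y - 2*K
(6*R(v(-4, 6), 3))*(-30) = (6*((-4 + 6) - 2*3))*(-30) = (6*(2 - 6))*(-30) = (6*(-4))*(-30) = -24*(-30) = 720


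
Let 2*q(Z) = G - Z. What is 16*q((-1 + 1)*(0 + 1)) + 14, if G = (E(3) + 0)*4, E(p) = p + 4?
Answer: 238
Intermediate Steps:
E(p) = 4 + p
G = 28 (G = ((4 + 3) + 0)*4 = (7 + 0)*4 = 7*4 = 28)
q(Z) = 14 - Z/2 (q(Z) = (28 - Z)/2 = 14 - Z/2)
16*q((-1 + 1)*(0 + 1)) + 14 = 16*(14 - (-1 + 1)*(0 + 1)/2) + 14 = 16*(14 - 0) + 14 = 16*(14 - 1/2*0) + 14 = 16*(14 + 0) + 14 = 16*14 + 14 = 224 + 14 = 238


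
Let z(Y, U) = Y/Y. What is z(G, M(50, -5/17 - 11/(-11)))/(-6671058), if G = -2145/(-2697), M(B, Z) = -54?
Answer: -1/6671058 ≈ -1.4990e-7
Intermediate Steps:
G = 715/899 (G = -2145*(-1/2697) = 715/899 ≈ 0.79533)
z(Y, U) = 1
z(G, M(50, -5/17 - 11/(-11)))/(-6671058) = 1/(-6671058) = 1*(-1/6671058) = -1/6671058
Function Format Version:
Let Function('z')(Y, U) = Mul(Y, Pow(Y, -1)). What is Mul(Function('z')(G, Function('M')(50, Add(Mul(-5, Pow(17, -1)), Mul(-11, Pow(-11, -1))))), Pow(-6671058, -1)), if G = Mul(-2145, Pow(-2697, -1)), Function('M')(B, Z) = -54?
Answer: Rational(-1, 6671058) ≈ -1.4990e-7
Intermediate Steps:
G = Rational(715, 899) (G = Mul(-2145, Rational(-1, 2697)) = Rational(715, 899) ≈ 0.79533)
Function('z')(Y, U) = 1
Mul(Function('z')(G, Function('M')(50, Add(Mul(-5, Pow(17, -1)), Mul(-11, Pow(-11, -1))))), Pow(-6671058, -1)) = Mul(1, Pow(-6671058, -1)) = Mul(1, Rational(-1, 6671058)) = Rational(-1, 6671058)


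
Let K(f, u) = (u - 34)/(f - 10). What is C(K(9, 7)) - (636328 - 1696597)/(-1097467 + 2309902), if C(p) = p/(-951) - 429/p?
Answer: -91770989/6100665 ≈ -15.043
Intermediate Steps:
K(f, u) = (-34 + u)/(-10 + f)
C(p) = -429/p - p/951 (C(p) = p*(-1/951) - 429/p = -p/951 - 429/p = -429/p - p/951)
C(K(9, 7)) - (636328 - 1696597)/(-1097467 + 2309902) = (-429*(-10 + 9)/(-34 + 7) - (-34 + 7)/(951*(-10 + 9))) - (636328 - 1696597)/(-1097467 + 2309902) = (-429/(-27/(-1)) - (-27)/(951*(-1))) - (-1060269)/1212435 = (-429/((-1*(-27))) - (-1)*(-27)/951) - (-1060269)/1212435 = (-429/27 - 1/951*27) - 1*(-50489/57735) = (-429*1/27 - 9/317) + 50489/57735 = (-143/9 - 9/317) + 50489/57735 = -45412/2853 + 50489/57735 = -91770989/6100665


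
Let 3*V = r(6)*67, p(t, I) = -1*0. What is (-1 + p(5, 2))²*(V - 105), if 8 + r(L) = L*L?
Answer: 1561/3 ≈ 520.33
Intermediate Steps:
p(t, I) = 0
r(L) = -8 + L² (r(L) = -8 + L*L = -8 + L²)
V = 1876/3 (V = ((-8 + 6²)*67)/3 = ((-8 + 36)*67)/3 = (28*67)/3 = (⅓)*1876 = 1876/3 ≈ 625.33)
(-1 + p(5, 2))²*(V - 105) = (-1 + 0)²*(1876/3 - 105) = (-1)²*(1561/3) = 1*(1561/3) = 1561/3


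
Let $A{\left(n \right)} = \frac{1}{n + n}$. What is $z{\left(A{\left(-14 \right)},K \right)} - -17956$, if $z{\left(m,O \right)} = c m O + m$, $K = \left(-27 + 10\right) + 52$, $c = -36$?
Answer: $\frac{504027}{28} \approx 18001.0$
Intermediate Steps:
$A{\left(n \right)} = \frac{1}{2 n}$
$K = 35$ ($K = -17 + 52 = 35$)
$z{\left(m,O \right)} = m - 36 O m$ ($z{\left(m,O \right)} = - 36 m O + m = - 36 O m + m = m - 36 O m$)
$z{\left(A{\left(-14 \right)},K \right)} - -17956 = \frac{1}{2 \left(-14\right)} \left(1 - 1260\right) - -17956 = \frac{1}{2} \left(- \frac{1}{14}\right) \left(1 - 1260\right) + 17956 = \left(- \frac{1}{28}\right) \left(-1259\right) + 17956 = \frac{1259}{28} + 17956 = \frac{504027}{28}$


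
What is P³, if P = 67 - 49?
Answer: 5832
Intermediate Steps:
P = 18
P³ = 18³ = 5832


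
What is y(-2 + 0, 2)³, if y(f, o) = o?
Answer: 8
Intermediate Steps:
y(-2 + 0, 2)³ = 2³ = 8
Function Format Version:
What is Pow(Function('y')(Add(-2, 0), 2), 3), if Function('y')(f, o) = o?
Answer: 8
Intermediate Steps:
Pow(Function('y')(Add(-2, 0), 2), 3) = Pow(2, 3) = 8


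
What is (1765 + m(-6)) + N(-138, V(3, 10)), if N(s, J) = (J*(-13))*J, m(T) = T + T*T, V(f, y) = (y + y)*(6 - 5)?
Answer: -3405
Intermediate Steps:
V(f, y) = 2*y (V(f, y) = (2*y)*1 = 2*y)
m(T) = T + T²
N(s, J) = -13*J² (N(s, J) = (-13*J)*J = -13*J²)
(1765 + m(-6)) + N(-138, V(3, 10)) = (1765 - 6*(1 - 6)) - 13*(2*10)² = (1765 - 6*(-5)) - 13*20² = (1765 + 30) - 13*400 = 1795 - 5200 = -3405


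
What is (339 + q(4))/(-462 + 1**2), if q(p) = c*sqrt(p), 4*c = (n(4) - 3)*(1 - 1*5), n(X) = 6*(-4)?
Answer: -393/461 ≈ -0.85249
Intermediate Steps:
n(X) = -24
c = 27 (c = ((-24 - 3)*(1 - 1*5))/4 = (-27*(1 - 5))/4 = (-27*(-4))/4 = (1/4)*108 = 27)
q(p) = 27*sqrt(p)
(339 + q(4))/(-462 + 1**2) = (339 + 27*sqrt(4))/(-462 + 1**2) = (339 + 27*2)/(-462 + 1) = (339 + 54)/(-461) = 393*(-1/461) = -393/461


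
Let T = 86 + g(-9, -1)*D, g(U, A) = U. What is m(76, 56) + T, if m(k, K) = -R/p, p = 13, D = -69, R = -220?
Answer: 9411/13 ≈ 723.92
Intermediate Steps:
T = 707 (T = 86 - 9*(-69) = 86 + 621 = 707)
m(k, K) = 220/13 (m(k, K) = -(-220)/13 = -1*(-220/13) = 220/13)
m(76, 56) + T = 220/13 + 707 = 9411/13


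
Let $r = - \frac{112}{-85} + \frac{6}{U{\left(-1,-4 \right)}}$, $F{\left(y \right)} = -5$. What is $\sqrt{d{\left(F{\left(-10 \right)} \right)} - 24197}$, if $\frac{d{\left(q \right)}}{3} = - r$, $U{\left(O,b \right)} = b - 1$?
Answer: $\frac{7 i \sqrt{142715}}{17} \approx 155.55 i$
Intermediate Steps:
$U{\left(O,b \right)} = -1 + b$ ($U{\left(O,b \right)} = b - 1 = -1 + b$)
$r = \frac{2}{17}$ ($r = - \frac{112}{-85} + \frac{6}{-1 - 4} = \left(-112\right) \left(- \frac{1}{85}\right) + \frac{6}{-5} = \frac{112}{85} + 6 \left(- \frac{1}{5}\right) = \frac{112}{85} - \frac{6}{5} = \frac{2}{17} \approx 0.11765$)
$d{\left(q \right)} = - \frac{6}{17}$ ($d{\left(q \right)} = 3 \left(\left(-1\right) \frac{2}{17}\right) = 3 \left(- \frac{2}{17}\right) = - \frac{6}{17}$)
$\sqrt{d{\left(F{\left(-10 \right)} \right)} - 24197} = \sqrt{- \frac{6}{17} - 24197} = \sqrt{- \frac{411355}{17}} = \frac{7 i \sqrt{142715}}{17}$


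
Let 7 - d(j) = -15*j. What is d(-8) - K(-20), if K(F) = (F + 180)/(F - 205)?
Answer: -5053/45 ≈ -112.29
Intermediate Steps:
d(j) = 7 + 15*j (d(j) = 7 - (-15)*j = 7 + 15*j)
K(F) = (180 + F)/(-205 + F)
d(-8) - K(-20) = (7 + 15*(-8)) - (180 - 20)/(-205 - 20) = (7 - 120) - 160/(-225) = -113 - (-1)*160/225 = -113 - 1*(-32/45) = -113 + 32/45 = -5053/45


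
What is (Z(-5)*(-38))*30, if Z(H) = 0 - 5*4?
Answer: 22800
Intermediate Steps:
Z(H) = -20 (Z(H) = 0 - 20 = -20)
(Z(-5)*(-38))*30 = -20*(-38)*30 = 760*30 = 22800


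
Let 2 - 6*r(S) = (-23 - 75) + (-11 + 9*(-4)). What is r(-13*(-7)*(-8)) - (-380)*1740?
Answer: 1322449/2 ≈ 6.6122e+5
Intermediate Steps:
r(S) = 49/2 (r(S) = ⅓ - ((-23 - 75) + (-11 + 9*(-4)))/6 = ⅓ - (-98 + (-11 - 36))/6 = ⅓ - (-98 - 47)/6 = ⅓ - ⅙*(-145) = ⅓ + 145/6 = 49/2)
r(-13*(-7)*(-8)) - (-380)*1740 = 49/2 - (-380)*1740 = 49/2 - 1*(-661200) = 49/2 + 661200 = 1322449/2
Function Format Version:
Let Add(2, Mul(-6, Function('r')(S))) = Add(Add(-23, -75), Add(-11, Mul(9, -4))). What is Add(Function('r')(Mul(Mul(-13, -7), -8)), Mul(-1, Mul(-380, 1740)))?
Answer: Rational(1322449, 2) ≈ 6.6122e+5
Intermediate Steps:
Function('r')(S) = Rational(49, 2) (Function('r')(S) = Add(Rational(1, 3), Mul(Rational(-1, 6), Add(Add(-23, -75), Add(-11, Mul(9, -4))))) = Add(Rational(1, 3), Mul(Rational(-1, 6), Add(-98, Add(-11, -36)))) = Add(Rational(1, 3), Mul(Rational(-1, 6), Add(-98, -47))) = Add(Rational(1, 3), Mul(Rational(-1, 6), -145)) = Add(Rational(1, 3), Rational(145, 6)) = Rational(49, 2))
Add(Function('r')(Mul(Mul(-13, -7), -8)), Mul(-1, Mul(-380, 1740))) = Add(Rational(49, 2), Mul(-1, Mul(-380, 1740))) = Add(Rational(49, 2), Mul(-1, -661200)) = Add(Rational(49, 2), 661200) = Rational(1322449, 2)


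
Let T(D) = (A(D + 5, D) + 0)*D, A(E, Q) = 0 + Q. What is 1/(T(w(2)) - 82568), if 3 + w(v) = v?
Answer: -1/82567 ≈ -1.2111e-5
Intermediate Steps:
A(E, Q) = Q
w(v) = -3 + v
T(D) = D**2 (T(D) = (D + 0)*D = D*D = D**2)
1/(T(w(2)) - 82568) = 1/((-3 + 2)**2 - 82568) = 1/((-1)**2 - 82568) = 1/(1 - 82568) = 1/(-82567) = -1/82567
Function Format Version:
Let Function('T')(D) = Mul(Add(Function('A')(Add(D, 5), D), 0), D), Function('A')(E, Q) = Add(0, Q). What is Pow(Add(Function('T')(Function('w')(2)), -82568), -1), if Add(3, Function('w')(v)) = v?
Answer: Rational(-1, 82567) ≈ -1.2111e-5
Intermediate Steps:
Function('A')(E, Q) = Q
Function('w')(v) = Add(-3, v)
Function('T')(D) = Pow(D, 2) (Function('T')(D) = Mul(Add(D, 0), D) = Mul(D, D) = Pow(D, 2))
Pow(Add(Function('T')(Function('w')(2)), -82568), -1) = Pow(Add(Pow(Add(-3, 2), 2), -82568), -1) = Pow(Add(Pow(-1, 2), -82568), -1) = Pow(Add(1, -82568), -1) = Pow(-82567, -1) = Rational(-1, 82567)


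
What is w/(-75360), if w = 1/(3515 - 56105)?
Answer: 1/3963182400 ≈ 2.5232e-10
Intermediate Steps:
w = -1/52590 (w = 1/(-52590) = -1/52590 ≈ -1.9015e-5)
w/(-75360) = -1/52590/(-75360) = -1/52590*(-1/75360) = 1/3963182400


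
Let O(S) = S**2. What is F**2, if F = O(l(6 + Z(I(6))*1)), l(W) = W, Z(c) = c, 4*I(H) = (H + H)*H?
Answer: 331776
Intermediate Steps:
I(H) = H**2/2 (I(H) = ((H + H)*H)/4 = ((2*H)*H)/4 = (2*H**2)/4 = H**2/2)
F = 576 (F = (6 + ((1/2)*6**2)*1)**2 = (6 + ((1/2)*36)*1)**2 = (6 + 18*1)**2 = (6 + 18)**2 = 24**2 = 576)
F**2 = 576**2 = 331776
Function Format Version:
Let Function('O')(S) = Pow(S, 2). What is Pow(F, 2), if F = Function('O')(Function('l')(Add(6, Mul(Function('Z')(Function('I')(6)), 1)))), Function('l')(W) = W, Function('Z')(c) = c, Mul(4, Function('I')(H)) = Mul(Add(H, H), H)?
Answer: 331776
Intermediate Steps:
Function('I')(H) = Mul(Rational(1, 2), Pow(H, 2)) (Function('I')(H) = Mul(Rational(1, 4), Mul(Add(H, H), H)) = Mul(Rational(1, 4), Mul(Mul(2, H), H)) = Mul(Rational(1, 4), Mul(2, Pow(H, 2))) = Mul(Rational(1, 2), Pow(H, 2)))
F = 576 (F = Pow(Add(6, Mul(Mul(Rational(1, 2), Pow(6, 2)), 1)), 2) = Pow(Add(6, Mul(Mul(Rational(1, 2), 36), 1)), 2) = Pow(Add(6, Mul(18, 1)), 2) = Pow(Add(6, 18), 2) = Pow(24, 2) = 576)
Pow(F, 2) = Pow(576, 2) = 331776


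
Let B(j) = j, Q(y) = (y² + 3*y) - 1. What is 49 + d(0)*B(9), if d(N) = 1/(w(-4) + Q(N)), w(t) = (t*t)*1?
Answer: 248/5 ≈ 49.600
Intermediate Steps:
w(t) = t² (w(t) = t²*1 = t²)
Q(y) = -1 + y² + 3*y
d(N) = 1/(15 + N² + 3*N) (d(N) = 1/((-4)² + (-1 + N² + 3*N)) = 1/(16 + (-1 + N² + 3*N)) = 1/(15 + N² + 3*N))
49 + d(0)*B(9) = 49 + 9/(15 + 0² + 3*0) = 49 + 9/(15 + 0 + 0) = 49 + 9/15 = 49 + (1/15)*9 = 49 + ⅗ = 248/5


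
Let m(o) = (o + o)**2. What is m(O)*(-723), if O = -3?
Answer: -26028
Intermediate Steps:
m(o) = 4*o**2 (m(o) = (2*o)**2 = 4*o**2)
m(O)*(-723) = (4*(-3)**2)*(-723) = (4*9)*(-723) = 36*(-723) = -26028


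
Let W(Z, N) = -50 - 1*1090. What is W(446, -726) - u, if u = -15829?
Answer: 14689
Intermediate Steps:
W(Z, N) = -1140 (W(Z, N) = -50 - 1090 = -1140)
W(446, -726) - u = -1140 - 1*(-15829) = -1140 + 15829 = 14689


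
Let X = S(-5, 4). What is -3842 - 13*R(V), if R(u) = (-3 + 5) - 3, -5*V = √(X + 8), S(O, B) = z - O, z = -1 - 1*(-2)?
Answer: -3829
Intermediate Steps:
z = 1 (z = -1 + 2 = 1)
S(O, B) = 1 - O
X = 6 (X = 1 - 1*(-5) = 1 + 5 = 6)
V = -√14/5 (V = -√(6 + 8)/5 = -√14/5 ≈ -0.74833)
R(u) = -1 (R(u) = 2 - 3 = -1)
-3842 - 13*R(V) = -3842 - 13*(-1) = -3842 - 1*(-13) = -3842 + 13 = -3829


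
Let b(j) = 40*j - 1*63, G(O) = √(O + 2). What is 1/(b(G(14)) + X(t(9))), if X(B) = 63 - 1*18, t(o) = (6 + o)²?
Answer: 1/142 ≈ 0.0070423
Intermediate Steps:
X(B) = 45 (X(B) = 63 - 18 = 45)
G(O) = √(2 + O)
b(j) = -63 + 40*j (b(j) = 40*j - 63 = -63 + 40*j)
1/(b(G(14)) + X(t(9))) = 1/((-63 + 40*√(2 + 14)) + 45) = 1/((-63 + 40*√16) + 45) = 1/((-63 + 40*4) + 45) = 1/((-63 + 160) + 45) = 1/(97 + 45) = 1/142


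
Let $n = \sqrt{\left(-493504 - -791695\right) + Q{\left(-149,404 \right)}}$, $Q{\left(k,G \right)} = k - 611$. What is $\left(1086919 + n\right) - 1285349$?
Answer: $-198430 + \sqrt{297431} \approx -1.9788 \cdot 10^{5}$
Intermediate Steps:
$Q{\left(k,G \right)} = -611 + k$ ($Q{\left(k,G \right)} = k - 611 = -611 + k$)
$n = \sqrt{297431}$ ($n = \sqrt{\left(-493504 - -791695\right) - 760} = \sqrt{\left(-493504 + 791695\right) - 760} = \sqrt{298191 - 760} = \sqrt{297431} \approx 545.37$)
$\left(1086919 + n\right) - 1285349 = \left(1086919 + \sqrt{297431}\right) - 1285349 = -198430 + \sqrt{297431}$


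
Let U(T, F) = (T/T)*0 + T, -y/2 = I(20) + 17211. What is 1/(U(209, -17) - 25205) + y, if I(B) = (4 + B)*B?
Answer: -884408473/24996 ≈ -35382.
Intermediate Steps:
I(B) = B*(4 + B)
y = -35382 (y = -2*(20*(4 + 20) + 17211) = -2*(20*24 + 17211) = -2*(480 + 17211) = -2*17691 = -35382)
U(T, F) = T (U(T, F) = 1*0 + T = 0 + T = T)
1/(U(209, -17) - 25205) + y = 1/(209 - 25205) - 35382 = 1/(-24996) - 35382 = -1/24996 - 35382 = -884408473/24996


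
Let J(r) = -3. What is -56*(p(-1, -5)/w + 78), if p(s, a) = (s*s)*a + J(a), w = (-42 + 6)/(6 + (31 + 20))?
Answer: -15232/3 ≈ -5077.3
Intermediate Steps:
w = -12/19 (w = -36/(6 + 51) = -36/57 = -36*1/57 = -12/19 ≈ -0.63158)
p(s, a) = -3 + a*s² (p(s, a) = (s*s)*a - 3 = s²*a - 3 = a*s² - 3 = -3 + a*s²)
-56*(p(-1, -5)/w + 78) = -56*((-3 - 5*(-1)²)/(-12/19) + 78) = -56*((-3 - 5*1)*(-19/12) + 78) = -56*((-3 - 5)*(-19/12) + 78) = -56*(-8*(-19/12) + 78) = -56*(38/3 + 78) = -56*272/3 = -15232/3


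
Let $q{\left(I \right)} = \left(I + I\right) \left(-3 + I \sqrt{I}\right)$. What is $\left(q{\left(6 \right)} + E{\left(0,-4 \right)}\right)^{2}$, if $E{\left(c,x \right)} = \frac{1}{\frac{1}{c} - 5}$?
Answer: $32400 - 5184 \sqrt{6} \approx 19702.0$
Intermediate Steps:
$E{\left(c,x \right)} = \frac{1}{-5 + \frac{1}{c}}$
$q{\left(I \right)} = 2 I \left(-3 + I^{\frac{3}{2}}\right)$
$\left(q{\left(6 \right)} + E{\left(0,-4 \right)}\right)^{2} = \left(\left(\left(-6\right) 6 + 2 \cdot 6^{\frac{5}{2}}\right) - \frac{0}{-1 + 5 \cdot 0}\right)^{2} = \left(\left(-36 + 2 \cdot 36 \sqrt{6}\right) - \frac{0}{-1 + 0}\right)^{2} = \left(\left(-36 + 72 \sqrt{6}\right) - \frac{0}{-1}\right)^{2} = \left(\left(-36 + 72 \sqrt{6}\right) - 0 \left(-1\right)\right)^{2} = \left(\left(-36 + 72 \sqrt{6}\right) + 0\right)^{2} = \left(-36 + 72 \sqrt{6}\right)^{2}$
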